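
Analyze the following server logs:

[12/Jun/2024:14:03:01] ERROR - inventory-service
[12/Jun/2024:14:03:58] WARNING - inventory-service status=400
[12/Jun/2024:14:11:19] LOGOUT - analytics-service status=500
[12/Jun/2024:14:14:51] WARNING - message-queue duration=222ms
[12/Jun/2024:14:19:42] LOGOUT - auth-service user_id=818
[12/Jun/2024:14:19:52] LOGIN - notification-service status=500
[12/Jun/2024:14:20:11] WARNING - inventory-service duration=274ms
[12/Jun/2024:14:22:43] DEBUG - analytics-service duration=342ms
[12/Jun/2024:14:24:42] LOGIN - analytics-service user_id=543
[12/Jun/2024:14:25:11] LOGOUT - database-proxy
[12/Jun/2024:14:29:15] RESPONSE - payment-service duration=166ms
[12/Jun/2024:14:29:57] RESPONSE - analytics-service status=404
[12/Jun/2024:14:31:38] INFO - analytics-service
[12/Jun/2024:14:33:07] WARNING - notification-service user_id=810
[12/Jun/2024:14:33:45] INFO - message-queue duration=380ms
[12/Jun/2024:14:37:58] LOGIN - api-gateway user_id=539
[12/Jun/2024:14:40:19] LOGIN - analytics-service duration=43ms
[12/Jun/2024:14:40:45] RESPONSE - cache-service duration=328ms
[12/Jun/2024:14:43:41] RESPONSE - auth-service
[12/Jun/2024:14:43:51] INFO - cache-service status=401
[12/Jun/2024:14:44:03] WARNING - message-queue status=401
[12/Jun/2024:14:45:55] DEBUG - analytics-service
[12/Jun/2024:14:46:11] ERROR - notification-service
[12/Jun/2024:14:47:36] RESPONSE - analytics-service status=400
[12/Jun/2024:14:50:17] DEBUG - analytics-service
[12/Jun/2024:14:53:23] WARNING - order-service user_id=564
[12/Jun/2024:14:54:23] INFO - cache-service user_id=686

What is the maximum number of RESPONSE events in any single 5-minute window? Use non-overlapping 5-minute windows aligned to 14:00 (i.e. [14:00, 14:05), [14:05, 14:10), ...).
2

To find the burst window:

1. Divide the log period into non-overlapping 5-minute windows starting at 14:00
2. Count RESPONSE events in each window
3. Find the window with maximum count
4. Maximum events in a window: 2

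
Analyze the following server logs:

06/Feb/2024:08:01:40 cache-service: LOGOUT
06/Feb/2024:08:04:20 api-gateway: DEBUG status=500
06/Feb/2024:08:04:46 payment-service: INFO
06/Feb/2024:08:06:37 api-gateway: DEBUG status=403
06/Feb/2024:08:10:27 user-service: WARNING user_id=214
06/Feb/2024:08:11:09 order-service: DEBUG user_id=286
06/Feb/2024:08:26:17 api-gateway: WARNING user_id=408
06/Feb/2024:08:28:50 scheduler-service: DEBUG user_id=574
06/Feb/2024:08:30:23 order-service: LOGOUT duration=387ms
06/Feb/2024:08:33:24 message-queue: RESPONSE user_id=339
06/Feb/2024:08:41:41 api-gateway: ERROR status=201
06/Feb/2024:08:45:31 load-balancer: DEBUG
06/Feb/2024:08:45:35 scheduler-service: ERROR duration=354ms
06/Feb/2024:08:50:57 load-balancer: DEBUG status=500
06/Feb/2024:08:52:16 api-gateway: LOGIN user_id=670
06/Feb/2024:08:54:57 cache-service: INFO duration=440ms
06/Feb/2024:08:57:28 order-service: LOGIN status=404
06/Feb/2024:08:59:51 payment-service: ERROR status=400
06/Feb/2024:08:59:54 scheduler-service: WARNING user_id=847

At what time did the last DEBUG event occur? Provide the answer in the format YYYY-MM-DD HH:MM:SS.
2024-02-06 08:50:57

To find the last event:

1. Filter for all DEBUG events
2. Sort by timestamp
3. Select the last one
4. Timestamp: 2024-02-06 08:50:57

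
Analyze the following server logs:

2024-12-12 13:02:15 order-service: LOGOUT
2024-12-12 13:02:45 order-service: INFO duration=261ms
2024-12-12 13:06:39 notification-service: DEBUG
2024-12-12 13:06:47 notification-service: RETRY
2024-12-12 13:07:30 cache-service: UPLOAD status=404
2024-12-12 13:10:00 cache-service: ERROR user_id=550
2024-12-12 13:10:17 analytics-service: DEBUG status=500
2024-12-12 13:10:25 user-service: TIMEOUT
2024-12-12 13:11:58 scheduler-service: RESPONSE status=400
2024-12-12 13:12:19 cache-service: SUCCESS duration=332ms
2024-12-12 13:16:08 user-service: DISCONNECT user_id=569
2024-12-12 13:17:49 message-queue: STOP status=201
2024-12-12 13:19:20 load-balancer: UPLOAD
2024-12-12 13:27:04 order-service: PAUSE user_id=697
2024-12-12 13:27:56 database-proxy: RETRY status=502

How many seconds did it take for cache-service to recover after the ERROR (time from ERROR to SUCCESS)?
139

To calculate recovery time:

1. Find ERROR event for cache-service: 2024-12-12 13:10:00
2. Find next SUCCESS event for cache-service: 2024-12-12 13:12:19
3. Recovery time: 2024-12-12 13:12:19 - 2024-12-12 13:10:00 = 139 seconds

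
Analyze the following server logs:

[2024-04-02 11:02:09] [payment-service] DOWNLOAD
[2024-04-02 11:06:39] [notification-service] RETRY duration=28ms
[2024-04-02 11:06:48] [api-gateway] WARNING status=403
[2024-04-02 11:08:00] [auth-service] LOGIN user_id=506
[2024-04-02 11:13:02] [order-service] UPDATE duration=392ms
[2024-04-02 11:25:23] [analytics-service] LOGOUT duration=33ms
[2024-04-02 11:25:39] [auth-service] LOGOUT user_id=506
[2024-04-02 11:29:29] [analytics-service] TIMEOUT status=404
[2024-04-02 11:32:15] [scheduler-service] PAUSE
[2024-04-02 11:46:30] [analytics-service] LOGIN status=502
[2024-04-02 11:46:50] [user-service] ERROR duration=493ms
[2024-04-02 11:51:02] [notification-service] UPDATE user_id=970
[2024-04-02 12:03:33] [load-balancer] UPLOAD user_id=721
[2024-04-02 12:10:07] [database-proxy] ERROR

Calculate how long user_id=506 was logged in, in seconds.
1059

To calculate session duration:

1. Find LOGIN event for user_id=506: 2024-04-02 11:08:00
2. Find LOGOUT event for user_id=506: 2024-04-02 11:25:39
3. Session duration: 2024-04-02 11:25:39 - 2024-04-02 11:08:00 = 1059 seconds (17 minutes)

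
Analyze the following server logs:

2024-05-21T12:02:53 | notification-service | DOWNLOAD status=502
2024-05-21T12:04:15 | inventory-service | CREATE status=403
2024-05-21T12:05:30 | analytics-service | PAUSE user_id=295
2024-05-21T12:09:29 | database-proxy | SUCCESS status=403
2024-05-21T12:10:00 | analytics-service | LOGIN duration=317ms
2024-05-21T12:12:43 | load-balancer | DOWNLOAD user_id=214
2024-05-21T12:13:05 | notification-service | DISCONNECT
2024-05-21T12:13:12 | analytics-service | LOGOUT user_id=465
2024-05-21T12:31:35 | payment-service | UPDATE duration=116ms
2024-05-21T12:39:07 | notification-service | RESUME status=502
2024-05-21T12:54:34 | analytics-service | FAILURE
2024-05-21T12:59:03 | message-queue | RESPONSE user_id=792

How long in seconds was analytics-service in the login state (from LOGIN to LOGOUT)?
192

To calculate state duration:

1. Find LOGIN event for analytics-service: 2024-05-21T12:10:00
2. Find LOGOUT event for analytics-service: 2024-05-21T12:13:12
3. Calculate duration: 2024-05-21T12:13:12 - 2024-05-21T12:10:00 = 192 seconds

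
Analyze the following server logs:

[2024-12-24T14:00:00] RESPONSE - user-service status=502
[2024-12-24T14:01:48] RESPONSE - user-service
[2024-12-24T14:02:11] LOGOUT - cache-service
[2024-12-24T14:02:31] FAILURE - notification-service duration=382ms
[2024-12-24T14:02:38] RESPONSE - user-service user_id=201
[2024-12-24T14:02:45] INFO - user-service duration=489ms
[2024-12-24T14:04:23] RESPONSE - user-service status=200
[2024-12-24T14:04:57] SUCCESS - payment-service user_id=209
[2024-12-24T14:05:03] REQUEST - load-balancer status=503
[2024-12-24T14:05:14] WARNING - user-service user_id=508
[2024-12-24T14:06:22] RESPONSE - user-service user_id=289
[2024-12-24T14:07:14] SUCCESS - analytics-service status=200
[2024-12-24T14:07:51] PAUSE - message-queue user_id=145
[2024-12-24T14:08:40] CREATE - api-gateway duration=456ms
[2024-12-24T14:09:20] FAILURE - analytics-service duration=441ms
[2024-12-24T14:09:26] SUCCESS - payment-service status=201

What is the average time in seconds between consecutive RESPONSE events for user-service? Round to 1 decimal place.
95.5

To calculate average interval:

1. Find all RESPONSE events for user-service in order
2. Calculate time gaps between consecutive events
3. Compute mean of gaps: 382 / 4 = 95.5 seconds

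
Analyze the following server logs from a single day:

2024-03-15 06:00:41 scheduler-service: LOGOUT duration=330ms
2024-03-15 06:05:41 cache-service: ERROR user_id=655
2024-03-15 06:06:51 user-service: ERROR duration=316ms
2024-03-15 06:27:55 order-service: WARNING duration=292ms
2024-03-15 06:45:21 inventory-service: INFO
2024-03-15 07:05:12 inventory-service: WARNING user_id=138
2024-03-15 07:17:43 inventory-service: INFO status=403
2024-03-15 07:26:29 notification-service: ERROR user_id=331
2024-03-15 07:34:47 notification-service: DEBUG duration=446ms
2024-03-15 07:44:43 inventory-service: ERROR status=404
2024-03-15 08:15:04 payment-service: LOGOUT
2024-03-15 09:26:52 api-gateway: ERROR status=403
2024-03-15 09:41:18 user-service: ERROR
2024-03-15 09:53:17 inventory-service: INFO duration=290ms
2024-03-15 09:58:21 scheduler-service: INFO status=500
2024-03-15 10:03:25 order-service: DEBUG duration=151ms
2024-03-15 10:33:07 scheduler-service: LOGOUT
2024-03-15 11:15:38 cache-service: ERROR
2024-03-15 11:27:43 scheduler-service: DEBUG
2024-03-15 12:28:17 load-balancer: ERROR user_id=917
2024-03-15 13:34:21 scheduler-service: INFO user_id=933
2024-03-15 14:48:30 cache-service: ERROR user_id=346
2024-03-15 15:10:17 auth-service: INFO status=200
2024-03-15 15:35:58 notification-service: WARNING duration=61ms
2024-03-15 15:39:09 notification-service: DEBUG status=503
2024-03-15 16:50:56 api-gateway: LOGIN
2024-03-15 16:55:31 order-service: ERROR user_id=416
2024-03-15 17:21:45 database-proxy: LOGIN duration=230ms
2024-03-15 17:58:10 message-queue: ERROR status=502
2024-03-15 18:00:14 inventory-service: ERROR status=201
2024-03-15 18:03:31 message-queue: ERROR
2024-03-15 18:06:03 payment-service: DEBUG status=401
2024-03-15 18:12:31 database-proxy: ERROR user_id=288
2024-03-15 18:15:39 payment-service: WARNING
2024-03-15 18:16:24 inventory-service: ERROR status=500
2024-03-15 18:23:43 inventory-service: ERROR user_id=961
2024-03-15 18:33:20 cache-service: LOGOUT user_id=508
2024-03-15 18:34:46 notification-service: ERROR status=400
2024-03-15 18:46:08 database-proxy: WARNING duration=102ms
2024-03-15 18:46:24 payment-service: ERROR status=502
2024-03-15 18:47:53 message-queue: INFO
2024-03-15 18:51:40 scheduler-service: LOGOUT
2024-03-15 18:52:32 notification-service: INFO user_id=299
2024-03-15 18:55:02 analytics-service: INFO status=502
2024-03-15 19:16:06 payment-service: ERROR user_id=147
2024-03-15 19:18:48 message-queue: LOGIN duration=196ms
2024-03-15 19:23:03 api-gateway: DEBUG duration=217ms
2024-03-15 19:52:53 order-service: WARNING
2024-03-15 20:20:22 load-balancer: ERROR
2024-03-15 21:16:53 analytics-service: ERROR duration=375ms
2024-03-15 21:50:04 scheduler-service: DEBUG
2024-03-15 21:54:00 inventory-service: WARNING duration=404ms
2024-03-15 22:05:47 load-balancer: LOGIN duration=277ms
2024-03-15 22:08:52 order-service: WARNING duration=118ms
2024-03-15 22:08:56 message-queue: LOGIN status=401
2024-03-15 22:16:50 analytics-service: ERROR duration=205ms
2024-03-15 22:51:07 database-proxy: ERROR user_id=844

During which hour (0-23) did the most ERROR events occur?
18

To find the peak hour:

1. Group all ERROR events by hour
2. Count events in each hour
3. Find hour with maximum count
4. Peak hour: 18 (with 7 events)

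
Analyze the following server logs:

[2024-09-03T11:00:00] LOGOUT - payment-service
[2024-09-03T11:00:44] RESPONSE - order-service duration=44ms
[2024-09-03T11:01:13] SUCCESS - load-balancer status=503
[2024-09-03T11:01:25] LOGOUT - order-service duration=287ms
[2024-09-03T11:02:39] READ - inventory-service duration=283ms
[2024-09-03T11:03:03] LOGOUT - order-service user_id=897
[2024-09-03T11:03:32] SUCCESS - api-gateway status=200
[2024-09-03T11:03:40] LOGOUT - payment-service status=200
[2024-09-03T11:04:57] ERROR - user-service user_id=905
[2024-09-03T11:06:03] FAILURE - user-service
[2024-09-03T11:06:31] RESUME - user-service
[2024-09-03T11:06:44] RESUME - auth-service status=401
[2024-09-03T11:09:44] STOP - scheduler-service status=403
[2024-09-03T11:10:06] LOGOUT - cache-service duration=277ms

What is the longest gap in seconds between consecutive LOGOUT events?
386

To find the longest gap:

1. Extract all LOGOUT events in chronological order
2. Calculate time differences between consecutive events
3. Find the maximum difference
4. Longest gap: 386 seconds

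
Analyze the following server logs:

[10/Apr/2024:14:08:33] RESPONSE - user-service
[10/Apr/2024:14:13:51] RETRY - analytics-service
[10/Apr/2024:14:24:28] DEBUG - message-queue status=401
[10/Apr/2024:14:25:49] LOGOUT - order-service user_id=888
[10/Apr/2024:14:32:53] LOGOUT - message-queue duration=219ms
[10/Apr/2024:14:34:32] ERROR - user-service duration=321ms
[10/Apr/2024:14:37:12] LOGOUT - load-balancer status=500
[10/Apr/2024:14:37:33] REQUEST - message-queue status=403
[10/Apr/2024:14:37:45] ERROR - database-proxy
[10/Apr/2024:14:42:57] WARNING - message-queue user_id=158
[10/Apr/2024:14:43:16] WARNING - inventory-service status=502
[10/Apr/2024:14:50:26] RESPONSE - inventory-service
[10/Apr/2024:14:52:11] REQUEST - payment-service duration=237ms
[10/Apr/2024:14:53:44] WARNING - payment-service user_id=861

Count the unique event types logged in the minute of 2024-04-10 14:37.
3

To count unique event types:

1. Filter events in the minute starting at 2024-04-10 14:37
2. Extract event types from matching entries
3. Count unique types: 3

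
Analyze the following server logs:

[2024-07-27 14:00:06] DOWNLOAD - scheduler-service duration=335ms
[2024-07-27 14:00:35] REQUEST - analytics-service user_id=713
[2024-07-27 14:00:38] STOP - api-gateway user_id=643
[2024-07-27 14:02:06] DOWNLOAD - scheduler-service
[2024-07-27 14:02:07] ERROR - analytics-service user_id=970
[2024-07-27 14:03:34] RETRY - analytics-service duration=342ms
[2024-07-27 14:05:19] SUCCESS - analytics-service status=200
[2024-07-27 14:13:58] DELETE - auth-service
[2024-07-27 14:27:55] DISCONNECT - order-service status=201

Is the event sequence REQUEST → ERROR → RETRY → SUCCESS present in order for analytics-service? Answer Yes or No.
Yes

To verify sequence order:

1. Find all events in sequence REQUEST → ERROR → RETRY → SUCCESS for analytics-service
2. Extract their timestamps
3. Check if timestamps are in ascending order
4. Result: Yes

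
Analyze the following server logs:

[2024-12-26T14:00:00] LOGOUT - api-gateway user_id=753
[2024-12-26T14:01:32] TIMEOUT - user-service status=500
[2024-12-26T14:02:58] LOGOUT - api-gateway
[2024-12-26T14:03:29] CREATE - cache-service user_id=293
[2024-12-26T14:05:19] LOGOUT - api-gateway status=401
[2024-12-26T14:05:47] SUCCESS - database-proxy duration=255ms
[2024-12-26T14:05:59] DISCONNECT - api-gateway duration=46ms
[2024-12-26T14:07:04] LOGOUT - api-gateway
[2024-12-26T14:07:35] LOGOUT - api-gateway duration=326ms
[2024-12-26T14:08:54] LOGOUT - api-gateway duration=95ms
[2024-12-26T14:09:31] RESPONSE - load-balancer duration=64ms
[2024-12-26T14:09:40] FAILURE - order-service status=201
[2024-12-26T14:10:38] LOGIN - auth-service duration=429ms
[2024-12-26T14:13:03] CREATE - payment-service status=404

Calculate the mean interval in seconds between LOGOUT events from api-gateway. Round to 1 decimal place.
106.8

To calculate average interval:

1. Find all LOGOUT events for api-gateway in order
2. Calculate time gaps between consecutive events
3. Compute mean of gaps: 534 / 5 = 106.8 seconds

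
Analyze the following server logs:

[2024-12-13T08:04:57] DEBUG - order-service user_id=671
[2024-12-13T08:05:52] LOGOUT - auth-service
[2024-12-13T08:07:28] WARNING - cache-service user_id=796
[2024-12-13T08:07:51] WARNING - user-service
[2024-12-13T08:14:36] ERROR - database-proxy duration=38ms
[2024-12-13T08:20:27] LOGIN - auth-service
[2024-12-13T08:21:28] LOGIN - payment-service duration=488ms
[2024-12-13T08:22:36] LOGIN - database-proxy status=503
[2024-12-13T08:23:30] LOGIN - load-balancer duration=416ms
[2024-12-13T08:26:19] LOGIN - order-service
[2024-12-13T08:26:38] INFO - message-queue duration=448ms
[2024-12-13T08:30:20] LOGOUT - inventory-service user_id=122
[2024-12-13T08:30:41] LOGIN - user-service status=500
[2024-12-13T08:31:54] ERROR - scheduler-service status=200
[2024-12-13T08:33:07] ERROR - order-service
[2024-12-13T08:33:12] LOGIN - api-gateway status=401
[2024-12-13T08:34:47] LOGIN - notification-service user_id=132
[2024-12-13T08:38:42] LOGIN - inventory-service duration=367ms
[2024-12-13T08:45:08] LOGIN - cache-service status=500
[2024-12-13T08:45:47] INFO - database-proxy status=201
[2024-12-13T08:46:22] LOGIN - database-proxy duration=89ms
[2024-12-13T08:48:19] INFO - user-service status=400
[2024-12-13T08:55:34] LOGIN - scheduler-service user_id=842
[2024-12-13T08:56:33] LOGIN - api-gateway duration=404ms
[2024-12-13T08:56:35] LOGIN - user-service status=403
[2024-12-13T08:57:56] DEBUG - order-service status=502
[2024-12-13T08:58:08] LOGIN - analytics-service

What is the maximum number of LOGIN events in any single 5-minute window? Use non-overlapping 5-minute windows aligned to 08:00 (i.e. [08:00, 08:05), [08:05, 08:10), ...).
4

To find the burst window:

1. Divide the log period into non-overlapping 5-minute windows starting at 08:00
2. Count LOGIN events in each window
3. Find the window with maximum count
4. Maximum events in a window: 4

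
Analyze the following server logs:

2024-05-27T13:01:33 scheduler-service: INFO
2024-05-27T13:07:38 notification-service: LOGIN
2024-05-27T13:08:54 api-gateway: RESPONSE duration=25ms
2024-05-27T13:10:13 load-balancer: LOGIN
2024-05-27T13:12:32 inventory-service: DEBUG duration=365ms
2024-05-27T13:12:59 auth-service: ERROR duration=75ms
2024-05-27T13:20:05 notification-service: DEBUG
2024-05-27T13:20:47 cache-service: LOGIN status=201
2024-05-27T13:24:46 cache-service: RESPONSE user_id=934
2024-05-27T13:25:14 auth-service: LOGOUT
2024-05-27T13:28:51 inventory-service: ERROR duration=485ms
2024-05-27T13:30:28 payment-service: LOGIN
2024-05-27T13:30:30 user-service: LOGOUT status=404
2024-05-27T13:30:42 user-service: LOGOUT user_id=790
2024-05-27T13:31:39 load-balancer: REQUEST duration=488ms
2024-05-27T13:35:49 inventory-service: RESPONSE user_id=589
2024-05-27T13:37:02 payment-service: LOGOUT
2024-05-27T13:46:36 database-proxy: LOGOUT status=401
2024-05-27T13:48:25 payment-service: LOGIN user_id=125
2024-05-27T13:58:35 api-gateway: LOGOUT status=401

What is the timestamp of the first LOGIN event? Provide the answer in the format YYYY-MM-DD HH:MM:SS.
2024-05-27 13:07:38

To find the first event:

1. Filter for all LOGIN events
2. Sort by timestamp
3. Select the first one
4. Timestamp: 2024-05-27 13:07:38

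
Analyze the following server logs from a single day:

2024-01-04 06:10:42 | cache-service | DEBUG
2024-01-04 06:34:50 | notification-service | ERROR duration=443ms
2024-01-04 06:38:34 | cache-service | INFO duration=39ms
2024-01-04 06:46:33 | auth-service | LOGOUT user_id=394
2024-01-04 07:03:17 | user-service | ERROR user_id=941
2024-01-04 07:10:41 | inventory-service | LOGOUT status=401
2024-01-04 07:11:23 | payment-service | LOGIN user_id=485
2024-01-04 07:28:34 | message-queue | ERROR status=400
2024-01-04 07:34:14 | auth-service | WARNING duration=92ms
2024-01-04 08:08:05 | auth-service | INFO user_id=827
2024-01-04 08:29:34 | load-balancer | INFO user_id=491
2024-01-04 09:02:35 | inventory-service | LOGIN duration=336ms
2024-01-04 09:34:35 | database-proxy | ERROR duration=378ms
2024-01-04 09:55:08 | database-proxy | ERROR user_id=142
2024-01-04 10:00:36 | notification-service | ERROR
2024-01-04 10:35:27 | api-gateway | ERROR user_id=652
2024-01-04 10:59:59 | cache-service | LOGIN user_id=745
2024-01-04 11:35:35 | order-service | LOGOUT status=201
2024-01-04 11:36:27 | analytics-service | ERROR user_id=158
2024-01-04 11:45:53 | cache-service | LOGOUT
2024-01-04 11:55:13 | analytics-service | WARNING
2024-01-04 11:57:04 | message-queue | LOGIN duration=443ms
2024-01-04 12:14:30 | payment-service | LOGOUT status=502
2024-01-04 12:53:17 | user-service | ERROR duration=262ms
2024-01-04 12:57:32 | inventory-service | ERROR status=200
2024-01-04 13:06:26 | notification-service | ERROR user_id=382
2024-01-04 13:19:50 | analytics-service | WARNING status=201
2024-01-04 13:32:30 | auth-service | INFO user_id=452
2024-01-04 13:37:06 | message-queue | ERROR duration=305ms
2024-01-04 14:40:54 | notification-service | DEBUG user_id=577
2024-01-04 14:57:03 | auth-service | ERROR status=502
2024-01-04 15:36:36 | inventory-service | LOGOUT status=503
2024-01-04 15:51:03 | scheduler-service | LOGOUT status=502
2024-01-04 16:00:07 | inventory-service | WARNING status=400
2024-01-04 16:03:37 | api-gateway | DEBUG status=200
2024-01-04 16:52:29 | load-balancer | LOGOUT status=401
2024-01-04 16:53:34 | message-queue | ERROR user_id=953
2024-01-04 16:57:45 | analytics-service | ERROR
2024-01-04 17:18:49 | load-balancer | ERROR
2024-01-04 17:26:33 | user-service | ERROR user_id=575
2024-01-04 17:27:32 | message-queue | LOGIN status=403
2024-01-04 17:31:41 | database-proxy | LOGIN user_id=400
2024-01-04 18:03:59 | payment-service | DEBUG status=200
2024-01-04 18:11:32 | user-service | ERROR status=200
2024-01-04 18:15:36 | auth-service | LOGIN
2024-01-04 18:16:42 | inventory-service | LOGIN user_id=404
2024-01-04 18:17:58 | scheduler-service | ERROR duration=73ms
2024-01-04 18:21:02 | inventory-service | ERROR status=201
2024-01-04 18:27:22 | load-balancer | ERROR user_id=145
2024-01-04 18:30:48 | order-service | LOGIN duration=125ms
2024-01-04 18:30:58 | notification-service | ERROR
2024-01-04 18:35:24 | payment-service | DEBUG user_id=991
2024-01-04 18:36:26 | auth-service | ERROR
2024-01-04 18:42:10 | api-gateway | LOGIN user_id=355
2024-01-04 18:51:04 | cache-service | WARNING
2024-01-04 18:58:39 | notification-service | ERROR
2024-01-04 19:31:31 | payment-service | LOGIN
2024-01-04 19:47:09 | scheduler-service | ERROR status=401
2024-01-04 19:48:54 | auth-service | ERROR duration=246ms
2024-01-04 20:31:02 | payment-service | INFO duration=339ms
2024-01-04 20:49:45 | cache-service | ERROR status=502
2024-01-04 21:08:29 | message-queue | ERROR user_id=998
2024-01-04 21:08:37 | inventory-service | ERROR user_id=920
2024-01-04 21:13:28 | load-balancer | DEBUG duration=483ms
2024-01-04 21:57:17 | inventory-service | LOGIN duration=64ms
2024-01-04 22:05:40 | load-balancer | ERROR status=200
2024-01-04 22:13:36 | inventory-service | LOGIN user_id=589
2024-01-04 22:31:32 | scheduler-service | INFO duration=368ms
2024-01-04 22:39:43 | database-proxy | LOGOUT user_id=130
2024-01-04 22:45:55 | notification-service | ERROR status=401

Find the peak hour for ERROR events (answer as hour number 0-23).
18

To find the peak hour:

1. Group all ERROR events by hour
2. Count events in each hour
3. Find hour with maximum count
4. Peak hour: 18 (with 7 events)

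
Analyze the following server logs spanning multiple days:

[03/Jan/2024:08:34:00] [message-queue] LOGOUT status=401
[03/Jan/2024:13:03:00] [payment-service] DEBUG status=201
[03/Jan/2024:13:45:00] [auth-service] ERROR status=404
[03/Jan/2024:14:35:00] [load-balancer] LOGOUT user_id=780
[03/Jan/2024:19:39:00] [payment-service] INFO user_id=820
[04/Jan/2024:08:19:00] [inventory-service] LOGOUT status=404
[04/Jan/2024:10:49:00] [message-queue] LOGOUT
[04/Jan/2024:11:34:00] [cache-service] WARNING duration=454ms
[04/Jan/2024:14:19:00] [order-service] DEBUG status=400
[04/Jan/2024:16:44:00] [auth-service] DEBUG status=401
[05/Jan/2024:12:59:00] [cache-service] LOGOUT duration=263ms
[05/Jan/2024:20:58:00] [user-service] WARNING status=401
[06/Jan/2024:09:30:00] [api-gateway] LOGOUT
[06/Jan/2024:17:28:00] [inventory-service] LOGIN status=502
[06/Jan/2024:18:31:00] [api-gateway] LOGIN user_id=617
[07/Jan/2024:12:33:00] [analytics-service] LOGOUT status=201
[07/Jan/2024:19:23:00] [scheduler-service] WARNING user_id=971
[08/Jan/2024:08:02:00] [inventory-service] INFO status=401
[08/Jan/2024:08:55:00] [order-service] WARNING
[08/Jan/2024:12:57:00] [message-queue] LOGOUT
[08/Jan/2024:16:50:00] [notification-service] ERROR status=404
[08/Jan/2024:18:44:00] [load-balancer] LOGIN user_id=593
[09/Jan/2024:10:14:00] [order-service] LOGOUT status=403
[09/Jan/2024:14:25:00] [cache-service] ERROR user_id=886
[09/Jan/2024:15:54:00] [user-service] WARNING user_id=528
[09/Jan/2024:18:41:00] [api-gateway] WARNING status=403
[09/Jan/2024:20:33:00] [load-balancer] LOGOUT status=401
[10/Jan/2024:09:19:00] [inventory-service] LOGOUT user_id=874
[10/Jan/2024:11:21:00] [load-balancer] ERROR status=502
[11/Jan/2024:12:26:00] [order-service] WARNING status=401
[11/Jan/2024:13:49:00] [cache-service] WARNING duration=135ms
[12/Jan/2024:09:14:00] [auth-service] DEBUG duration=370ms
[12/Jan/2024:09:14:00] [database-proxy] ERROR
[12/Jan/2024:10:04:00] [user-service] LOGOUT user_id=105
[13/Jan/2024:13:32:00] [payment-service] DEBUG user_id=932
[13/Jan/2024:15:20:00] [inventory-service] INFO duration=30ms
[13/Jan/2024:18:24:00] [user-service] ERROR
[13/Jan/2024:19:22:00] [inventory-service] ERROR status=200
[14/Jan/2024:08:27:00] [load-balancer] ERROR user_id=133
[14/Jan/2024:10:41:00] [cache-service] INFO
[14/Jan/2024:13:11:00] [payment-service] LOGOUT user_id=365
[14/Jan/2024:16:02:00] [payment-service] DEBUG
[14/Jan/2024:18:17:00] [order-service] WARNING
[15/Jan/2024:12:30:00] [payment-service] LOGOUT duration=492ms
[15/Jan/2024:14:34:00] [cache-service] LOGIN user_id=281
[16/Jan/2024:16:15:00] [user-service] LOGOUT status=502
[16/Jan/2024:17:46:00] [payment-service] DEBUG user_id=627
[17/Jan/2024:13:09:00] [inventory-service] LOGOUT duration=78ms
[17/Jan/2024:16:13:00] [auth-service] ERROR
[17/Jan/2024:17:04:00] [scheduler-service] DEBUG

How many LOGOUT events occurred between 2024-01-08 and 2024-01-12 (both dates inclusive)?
5

To filter by date range:

1. Date range: 2024-01-08 through 2024-01-12, both dates inclusive
2. Filter for LOGOUT events whose date falls in this range
3. Count matching events: 5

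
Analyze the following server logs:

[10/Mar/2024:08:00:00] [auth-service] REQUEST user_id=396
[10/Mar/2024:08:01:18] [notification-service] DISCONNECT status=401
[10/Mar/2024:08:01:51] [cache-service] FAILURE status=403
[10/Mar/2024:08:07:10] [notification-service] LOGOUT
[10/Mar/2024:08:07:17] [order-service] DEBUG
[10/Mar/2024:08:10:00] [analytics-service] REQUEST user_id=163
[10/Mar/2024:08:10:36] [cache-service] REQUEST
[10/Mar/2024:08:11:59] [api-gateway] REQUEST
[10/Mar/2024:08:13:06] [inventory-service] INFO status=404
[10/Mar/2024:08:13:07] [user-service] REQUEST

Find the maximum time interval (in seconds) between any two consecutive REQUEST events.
600

To find the longest gap:

1. Extract all REQUEST events in chronological order
2. Calculate time differences between consecutive events
3. Find the maximum difference
4. Longest gap: 600 seconds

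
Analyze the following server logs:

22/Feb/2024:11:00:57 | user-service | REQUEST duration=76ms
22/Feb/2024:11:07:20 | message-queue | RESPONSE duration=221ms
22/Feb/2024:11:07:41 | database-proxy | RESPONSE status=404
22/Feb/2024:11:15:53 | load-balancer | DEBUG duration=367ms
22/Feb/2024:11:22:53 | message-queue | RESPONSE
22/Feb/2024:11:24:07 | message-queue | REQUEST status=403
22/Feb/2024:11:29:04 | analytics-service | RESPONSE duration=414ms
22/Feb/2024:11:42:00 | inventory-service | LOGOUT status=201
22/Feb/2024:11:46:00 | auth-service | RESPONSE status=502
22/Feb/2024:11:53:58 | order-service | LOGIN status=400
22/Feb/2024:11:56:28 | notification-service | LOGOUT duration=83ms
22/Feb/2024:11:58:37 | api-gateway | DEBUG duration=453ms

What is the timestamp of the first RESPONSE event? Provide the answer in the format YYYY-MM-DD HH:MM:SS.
2024-02-22 11:07:20

To find the first event:

1. Filter for all RESPONSE events
2. Sort by timestamp
3. Select the first one
4. Timestamp: 2024-02-22 11:07:20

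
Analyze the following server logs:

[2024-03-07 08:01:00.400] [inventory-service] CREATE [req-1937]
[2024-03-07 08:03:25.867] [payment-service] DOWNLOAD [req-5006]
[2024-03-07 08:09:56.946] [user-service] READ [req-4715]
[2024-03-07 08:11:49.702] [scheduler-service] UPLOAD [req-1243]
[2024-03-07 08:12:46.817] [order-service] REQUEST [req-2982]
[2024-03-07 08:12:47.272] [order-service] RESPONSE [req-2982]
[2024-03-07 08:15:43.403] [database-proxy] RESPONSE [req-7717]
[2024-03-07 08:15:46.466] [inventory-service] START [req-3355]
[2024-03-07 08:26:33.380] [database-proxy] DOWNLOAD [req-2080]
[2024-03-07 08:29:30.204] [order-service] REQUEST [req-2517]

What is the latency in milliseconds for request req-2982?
455

To calculate latency:

1. Find REQUEST with id req-2982: 2024-03-07 08:12:46.817
2. Find RESPONSE with id req-2982: 2024-03-07 08:12:47.272
3. Latency: 2024-03-07 08:12:47.272 - 2024-03-07 08:12:46.817 = 455ms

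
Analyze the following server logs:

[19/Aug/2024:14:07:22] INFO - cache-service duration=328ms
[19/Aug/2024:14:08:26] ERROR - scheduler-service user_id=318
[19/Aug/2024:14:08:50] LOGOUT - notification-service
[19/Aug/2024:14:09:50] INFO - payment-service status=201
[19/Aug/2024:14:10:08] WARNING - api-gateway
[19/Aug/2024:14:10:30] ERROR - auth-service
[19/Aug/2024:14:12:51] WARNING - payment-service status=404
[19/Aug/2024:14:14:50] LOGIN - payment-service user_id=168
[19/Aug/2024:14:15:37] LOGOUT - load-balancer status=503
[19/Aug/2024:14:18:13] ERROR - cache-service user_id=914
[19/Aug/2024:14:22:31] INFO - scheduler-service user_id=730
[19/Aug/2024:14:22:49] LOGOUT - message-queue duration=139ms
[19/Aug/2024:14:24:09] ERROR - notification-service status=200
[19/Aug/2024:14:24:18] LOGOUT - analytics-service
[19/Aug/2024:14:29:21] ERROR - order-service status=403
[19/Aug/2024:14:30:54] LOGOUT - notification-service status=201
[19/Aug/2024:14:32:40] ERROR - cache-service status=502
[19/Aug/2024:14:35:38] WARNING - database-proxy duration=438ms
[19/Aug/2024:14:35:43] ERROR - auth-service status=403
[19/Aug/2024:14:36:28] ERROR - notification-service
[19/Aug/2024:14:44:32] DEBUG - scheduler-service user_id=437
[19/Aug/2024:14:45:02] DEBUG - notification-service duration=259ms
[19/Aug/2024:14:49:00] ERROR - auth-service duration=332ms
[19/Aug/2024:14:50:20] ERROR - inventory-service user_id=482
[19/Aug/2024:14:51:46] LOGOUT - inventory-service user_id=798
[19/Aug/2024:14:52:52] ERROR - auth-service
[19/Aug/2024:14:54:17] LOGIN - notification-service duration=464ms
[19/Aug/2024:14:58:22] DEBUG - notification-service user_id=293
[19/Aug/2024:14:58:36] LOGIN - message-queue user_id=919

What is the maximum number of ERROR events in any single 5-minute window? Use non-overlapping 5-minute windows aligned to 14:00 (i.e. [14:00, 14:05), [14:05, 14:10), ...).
2

To find the burst window:

1. Divide the log period into non-overlapping 5-minute windows starting at 14:00
2. Count ERROR events in each window
3. Find the window with maximum count
4. Maximum events in a window: 2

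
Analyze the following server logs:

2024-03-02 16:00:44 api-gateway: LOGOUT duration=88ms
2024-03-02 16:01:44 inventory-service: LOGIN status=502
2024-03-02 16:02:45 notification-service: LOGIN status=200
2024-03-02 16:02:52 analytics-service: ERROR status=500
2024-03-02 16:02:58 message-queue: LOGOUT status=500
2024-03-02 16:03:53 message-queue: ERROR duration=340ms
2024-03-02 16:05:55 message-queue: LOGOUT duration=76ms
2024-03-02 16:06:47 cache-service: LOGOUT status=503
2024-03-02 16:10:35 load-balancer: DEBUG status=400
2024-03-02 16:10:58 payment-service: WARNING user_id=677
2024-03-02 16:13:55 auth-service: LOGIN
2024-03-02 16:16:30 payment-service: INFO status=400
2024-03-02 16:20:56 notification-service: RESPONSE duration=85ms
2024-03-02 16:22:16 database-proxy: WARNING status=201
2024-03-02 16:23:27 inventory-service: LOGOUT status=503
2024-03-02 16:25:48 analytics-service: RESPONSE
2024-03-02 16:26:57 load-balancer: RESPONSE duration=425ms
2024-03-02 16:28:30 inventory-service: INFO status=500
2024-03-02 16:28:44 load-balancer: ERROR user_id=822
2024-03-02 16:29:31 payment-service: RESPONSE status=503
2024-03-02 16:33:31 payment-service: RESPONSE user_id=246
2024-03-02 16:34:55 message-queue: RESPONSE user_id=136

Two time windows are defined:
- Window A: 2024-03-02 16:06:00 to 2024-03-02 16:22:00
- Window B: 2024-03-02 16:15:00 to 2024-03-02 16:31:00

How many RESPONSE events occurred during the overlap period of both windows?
1

To find overlap events:

1. Window A: 2024-03-02 16:06:00 to 2024-03-02 16:22:00
2. Window B: 2024-03-02 16:15:00 to 2024-03-02 16:31:00
3. Overlap period: 2024-03-02 16:15:00 to 2024-03-02 16:22:00
4. Count RESPONSE events in overlap: 1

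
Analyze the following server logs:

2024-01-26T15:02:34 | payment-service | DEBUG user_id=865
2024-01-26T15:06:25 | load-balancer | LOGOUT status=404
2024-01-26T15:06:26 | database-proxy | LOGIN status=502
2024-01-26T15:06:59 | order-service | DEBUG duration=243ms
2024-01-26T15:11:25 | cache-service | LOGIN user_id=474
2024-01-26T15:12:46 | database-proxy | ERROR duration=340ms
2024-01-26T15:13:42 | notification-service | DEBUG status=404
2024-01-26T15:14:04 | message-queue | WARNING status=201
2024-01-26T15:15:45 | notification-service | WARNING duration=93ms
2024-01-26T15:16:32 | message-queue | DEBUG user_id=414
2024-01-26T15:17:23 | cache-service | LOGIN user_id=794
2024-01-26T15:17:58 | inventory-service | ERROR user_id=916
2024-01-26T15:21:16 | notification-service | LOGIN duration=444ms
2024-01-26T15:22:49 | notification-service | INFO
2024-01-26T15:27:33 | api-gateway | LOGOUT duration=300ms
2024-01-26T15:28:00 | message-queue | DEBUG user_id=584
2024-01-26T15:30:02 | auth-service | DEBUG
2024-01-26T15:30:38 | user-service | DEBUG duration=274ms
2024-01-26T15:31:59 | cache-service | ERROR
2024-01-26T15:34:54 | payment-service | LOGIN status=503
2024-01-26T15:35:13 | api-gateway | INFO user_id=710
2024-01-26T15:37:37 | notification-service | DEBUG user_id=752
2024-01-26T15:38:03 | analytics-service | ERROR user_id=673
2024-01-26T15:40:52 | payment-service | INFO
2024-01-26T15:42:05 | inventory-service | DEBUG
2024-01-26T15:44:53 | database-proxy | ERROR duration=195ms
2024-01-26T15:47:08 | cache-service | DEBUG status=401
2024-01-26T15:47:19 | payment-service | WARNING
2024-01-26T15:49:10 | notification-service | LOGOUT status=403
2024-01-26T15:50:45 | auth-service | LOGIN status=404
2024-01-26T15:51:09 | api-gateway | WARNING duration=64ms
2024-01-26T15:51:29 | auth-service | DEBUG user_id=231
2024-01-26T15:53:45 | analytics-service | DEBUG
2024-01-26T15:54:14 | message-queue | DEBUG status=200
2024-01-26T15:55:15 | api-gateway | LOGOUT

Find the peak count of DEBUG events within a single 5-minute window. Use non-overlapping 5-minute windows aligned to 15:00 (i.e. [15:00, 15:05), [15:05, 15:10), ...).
3

To find the burst window:

1. Divide the log period into non-overlapping 5-minute windows starting at 15:00
2. Count DEBUG events in each window
3. Find the window with maximum count
4. Maximum events in a window: 3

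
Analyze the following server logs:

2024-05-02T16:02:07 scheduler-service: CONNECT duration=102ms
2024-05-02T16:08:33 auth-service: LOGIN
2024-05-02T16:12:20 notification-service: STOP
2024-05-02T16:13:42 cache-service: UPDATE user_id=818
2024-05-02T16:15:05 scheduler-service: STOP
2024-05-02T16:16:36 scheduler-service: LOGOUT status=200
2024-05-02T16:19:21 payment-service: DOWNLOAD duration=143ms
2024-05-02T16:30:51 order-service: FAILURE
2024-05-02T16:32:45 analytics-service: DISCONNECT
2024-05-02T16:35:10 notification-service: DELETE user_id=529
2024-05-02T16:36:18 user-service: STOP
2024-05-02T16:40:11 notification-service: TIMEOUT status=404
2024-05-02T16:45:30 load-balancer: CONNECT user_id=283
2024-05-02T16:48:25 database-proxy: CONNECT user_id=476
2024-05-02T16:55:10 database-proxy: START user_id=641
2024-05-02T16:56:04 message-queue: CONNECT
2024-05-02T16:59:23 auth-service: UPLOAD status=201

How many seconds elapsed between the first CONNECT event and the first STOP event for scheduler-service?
778

To find the time between events:

1. Locate the first CONNECT event for scheduler-service: 2024-05-02T16:02:07
2. Locate the first STOP event for scheduler-service: 2024-05-02T16:15:05
3. Calculate the difference: 2024-05-02T16:15:05 - 2024-05-02T16:02:07 = 778 seconds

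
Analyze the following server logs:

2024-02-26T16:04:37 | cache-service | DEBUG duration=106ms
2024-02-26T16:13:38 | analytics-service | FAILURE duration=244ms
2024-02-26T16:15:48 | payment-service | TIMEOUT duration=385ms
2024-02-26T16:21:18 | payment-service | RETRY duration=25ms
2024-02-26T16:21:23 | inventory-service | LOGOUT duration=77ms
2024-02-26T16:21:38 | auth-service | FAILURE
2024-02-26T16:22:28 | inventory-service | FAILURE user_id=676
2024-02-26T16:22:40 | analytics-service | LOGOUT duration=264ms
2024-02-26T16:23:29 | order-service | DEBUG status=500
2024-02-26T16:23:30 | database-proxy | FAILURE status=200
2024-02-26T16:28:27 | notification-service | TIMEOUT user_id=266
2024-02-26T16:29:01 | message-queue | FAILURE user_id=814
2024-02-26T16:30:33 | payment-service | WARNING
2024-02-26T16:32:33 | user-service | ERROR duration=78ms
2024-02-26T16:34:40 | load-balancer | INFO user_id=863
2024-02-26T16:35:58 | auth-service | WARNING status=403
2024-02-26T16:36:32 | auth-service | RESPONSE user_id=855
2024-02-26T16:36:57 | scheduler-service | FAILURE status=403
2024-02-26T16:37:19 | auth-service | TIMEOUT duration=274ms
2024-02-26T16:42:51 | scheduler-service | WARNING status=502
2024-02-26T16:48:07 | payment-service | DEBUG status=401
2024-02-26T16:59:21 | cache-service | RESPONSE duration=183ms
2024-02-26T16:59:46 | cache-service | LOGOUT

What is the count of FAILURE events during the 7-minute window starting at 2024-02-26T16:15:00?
1

To count events in the time window:

1. Window boundaries: 2024-02-26T16:15:00 to 2024-02-26T16:22:00
2. Filter for FAILURE events within this window
3. Count matching events: 1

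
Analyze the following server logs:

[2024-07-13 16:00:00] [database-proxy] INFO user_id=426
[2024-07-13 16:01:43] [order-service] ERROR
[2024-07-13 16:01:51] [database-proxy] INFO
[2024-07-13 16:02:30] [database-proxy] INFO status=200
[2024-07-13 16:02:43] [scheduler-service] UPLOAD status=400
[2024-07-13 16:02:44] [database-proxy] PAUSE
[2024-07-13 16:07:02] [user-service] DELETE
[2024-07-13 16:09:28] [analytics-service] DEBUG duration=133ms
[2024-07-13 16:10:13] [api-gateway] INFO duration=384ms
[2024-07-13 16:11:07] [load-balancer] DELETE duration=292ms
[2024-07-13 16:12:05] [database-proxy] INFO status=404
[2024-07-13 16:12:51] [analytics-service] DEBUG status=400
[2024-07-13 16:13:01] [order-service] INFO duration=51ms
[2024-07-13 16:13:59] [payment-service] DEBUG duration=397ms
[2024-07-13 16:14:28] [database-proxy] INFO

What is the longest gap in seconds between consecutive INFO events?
463

To find the longest gap:

1. Extract all INFO events in chronological order
2. Calculate time differences between consecutive events
3. Find the maximum difference
4. Longest gap: 463 seconds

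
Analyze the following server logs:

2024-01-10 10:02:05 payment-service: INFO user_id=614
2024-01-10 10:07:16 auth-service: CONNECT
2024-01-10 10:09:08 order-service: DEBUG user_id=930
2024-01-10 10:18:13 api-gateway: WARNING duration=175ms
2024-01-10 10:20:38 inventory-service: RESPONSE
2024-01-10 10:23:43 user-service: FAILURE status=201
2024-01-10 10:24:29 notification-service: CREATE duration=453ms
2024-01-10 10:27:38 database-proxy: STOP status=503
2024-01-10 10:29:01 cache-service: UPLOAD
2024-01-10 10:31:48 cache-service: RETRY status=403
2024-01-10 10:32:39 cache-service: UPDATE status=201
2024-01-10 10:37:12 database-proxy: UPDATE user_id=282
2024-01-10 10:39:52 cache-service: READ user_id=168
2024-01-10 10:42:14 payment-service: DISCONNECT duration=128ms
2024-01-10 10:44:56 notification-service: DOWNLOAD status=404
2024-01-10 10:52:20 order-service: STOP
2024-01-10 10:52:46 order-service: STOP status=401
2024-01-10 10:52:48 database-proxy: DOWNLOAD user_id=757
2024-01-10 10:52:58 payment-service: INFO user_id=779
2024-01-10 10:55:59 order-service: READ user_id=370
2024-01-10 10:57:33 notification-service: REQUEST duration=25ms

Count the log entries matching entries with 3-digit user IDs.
7

To find matching entries:

1. Pattern to match: entries with 3-digit user IDs
2. Scan each log entry for the pattern
3. Count matches: 7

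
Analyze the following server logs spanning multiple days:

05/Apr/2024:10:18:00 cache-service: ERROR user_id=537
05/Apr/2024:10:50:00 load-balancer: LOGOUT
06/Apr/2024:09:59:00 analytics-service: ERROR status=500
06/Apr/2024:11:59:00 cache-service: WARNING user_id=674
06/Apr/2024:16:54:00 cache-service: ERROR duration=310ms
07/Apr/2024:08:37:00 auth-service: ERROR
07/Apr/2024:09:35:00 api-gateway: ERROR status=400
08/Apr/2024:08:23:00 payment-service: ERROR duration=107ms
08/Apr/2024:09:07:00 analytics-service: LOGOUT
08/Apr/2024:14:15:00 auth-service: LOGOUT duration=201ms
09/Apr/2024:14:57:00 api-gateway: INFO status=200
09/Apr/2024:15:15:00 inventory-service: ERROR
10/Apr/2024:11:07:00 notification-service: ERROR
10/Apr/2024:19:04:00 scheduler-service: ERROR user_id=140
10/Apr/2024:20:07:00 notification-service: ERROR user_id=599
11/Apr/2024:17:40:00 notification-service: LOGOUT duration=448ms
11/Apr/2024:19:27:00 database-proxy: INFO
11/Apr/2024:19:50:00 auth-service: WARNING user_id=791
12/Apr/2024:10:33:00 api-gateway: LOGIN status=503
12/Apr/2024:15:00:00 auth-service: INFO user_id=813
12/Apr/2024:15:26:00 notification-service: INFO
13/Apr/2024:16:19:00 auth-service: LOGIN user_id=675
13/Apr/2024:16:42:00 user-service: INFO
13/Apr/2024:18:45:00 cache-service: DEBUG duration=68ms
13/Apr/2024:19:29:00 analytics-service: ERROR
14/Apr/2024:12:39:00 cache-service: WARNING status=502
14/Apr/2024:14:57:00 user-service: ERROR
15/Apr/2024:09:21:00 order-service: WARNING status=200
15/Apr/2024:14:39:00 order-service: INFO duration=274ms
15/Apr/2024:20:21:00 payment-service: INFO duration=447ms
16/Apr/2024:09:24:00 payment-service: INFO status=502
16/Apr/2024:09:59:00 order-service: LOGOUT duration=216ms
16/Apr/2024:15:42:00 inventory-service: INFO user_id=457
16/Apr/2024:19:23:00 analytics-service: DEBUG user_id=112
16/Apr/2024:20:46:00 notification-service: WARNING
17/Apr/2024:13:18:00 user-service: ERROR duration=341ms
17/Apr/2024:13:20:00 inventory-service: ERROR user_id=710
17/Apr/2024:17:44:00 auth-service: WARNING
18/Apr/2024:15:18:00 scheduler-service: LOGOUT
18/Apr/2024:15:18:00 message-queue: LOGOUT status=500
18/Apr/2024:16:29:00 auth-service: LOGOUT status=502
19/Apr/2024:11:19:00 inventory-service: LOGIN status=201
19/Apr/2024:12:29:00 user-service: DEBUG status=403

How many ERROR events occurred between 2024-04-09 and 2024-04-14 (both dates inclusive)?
6

To filter by date range:

1. Date range: 2024-04-09 through 2024-04-14, both dates inclusive
2. Filter for ERROR events whose date falls in this range
3. Count matching events: 6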